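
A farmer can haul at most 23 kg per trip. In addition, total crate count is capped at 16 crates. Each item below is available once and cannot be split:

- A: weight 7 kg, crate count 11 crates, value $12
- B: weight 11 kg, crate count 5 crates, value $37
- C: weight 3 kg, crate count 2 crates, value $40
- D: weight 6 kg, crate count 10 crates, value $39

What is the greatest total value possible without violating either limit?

Feasible sets respecting both limits:
- C+D: weight 9, crate count 12, value 79
- B+C: weight 14, crate count 7, value 77
- B+D: weight 17, crate count 15, value 76
Best: $79.

$79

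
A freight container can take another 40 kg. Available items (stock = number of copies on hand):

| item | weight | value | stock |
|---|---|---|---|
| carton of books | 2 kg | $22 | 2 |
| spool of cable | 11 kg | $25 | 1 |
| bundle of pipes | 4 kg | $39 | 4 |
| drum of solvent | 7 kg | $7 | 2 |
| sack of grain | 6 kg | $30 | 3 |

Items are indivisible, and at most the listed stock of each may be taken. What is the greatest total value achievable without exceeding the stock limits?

$290

Top feasible selections:
- 2×carton of books + 4×bundle of pipes + 3×sack of grain: weight 38, value 290
- 1×carton of books + 4×bundle of pipes + 3×sack of grain: weight 36, value 268
- 2×carton of books + 4×bundle of pipes + 1×drum of solvent + 2×sack of grain: weight 39, value 267
Best: $290.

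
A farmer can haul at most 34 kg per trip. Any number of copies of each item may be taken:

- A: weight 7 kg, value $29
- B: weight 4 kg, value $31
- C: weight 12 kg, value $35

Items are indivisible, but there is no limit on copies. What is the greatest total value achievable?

Best value-per-unit is B at 31/4, and filling with it alone uses weight 8×4=32. No mix of the others beats 8×31 = 248.

$248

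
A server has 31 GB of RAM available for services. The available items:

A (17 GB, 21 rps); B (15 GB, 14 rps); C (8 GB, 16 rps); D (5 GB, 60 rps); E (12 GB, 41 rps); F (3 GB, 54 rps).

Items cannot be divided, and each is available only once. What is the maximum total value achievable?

171 rps

Check high-value combinations within 31 GB:
- C+D+E+F: memory 8+5+12+3=28, value 16+60+41+54=171
- D+E+F: memory 5+12+3=20, value 60+41+54=155
- B+C+D+F: memory 15+8+5+3=31, value 14+16+60+54=144
Best: 171 rps.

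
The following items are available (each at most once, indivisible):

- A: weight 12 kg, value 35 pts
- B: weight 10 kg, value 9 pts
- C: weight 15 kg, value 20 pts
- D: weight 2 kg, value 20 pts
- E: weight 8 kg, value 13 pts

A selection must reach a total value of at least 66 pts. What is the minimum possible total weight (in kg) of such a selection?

Subsets with value ≥ 66, sorted by total weight:
- A+D+E: weight 22, value 68
- A+C+D: weight 29, value 75
Minimum weight: 22 kg.

22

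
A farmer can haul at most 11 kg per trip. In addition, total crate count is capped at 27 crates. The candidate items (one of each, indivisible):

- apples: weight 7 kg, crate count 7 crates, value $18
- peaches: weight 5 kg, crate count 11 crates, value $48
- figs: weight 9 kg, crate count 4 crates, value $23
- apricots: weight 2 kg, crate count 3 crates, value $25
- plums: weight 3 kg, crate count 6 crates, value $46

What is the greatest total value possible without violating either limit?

$119

Feasible sets respecting both limits:
- peaches+apricots+plums: weight 10, crate count 20, value 119
- peaches+plums: weight 8, crate count 17, value 94
- peaches+apricots: weight 7, crate count 14, value 73
Best: $119.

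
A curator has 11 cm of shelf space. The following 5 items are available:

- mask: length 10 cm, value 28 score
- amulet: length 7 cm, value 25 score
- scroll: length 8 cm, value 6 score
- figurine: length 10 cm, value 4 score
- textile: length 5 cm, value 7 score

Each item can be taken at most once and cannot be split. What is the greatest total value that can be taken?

Check high-value combinations within 11 cm:
- mask: length 10, value 28
- amulet: length 7, value 25
- textile: length 5, value 7
- scroll: length 8, value 6
Best: 28 score.

28 score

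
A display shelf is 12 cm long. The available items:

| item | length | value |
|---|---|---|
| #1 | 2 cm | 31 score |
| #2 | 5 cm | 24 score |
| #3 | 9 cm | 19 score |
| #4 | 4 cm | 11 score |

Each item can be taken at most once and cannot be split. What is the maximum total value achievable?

Check high-value combinations within 12 cm:
- #1+#2+#4: length 2+5+4=11, value 31+24+11=66
- #1+#2: length 2+5=7, value 31+24=55
- #1+#3: length 2+9=11, value 31+19=50
Best: 66 score.

66 score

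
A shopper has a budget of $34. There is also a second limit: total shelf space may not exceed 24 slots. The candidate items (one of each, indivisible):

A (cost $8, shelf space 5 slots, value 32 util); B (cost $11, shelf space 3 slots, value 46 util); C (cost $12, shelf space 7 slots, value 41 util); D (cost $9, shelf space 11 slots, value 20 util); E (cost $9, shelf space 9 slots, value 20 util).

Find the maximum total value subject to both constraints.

119 util

Feasible sets respecting both limits:
- A+B+C: cost 31, shelf space 15, value 119
- B+C+D: cost 32, shelf space 21, value 107
- B+C+E: cost 32, shelf space 19, value 107
Best: 119 util.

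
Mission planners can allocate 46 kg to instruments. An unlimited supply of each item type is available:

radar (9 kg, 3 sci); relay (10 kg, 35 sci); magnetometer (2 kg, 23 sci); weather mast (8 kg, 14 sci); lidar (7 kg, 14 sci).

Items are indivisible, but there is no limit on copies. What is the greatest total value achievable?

Best value-per-unit is magnetometer at 23/2, and filling with it alone uses mass 23×2=46. No mix of the others beats 23×23 = 529.

529 sci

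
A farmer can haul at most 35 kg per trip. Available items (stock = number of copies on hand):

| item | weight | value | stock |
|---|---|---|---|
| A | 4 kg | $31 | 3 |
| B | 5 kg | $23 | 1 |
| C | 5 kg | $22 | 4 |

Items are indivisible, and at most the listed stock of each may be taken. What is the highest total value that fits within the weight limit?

Top feasible selections:
- 3×A + 1×B + 3×C: weight 32, value 182
- 3×A + 4×C: weight 32, value 181
- 2×A + 1×B + 4×C: weight 33, value 173
Best: $182.

$182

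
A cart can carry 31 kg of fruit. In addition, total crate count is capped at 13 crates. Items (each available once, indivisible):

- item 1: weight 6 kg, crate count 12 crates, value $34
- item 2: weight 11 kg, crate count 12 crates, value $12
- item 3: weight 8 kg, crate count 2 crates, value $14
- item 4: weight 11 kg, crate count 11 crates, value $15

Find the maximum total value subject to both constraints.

Feasible sets respecting both limits:
- item 1: weight 6, crate count 12, value 34
- item 3+item 4: weight 19, crate count 13, value 29
- item 4: weight 11, crate count 11, value 15
Best: $34.

$34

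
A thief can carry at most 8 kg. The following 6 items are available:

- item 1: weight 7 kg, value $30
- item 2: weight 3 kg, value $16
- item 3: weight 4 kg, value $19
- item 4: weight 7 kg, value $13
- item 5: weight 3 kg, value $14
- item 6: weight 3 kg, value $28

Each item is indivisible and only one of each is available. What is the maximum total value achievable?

$47

Check high-value combinations within 8 kg:
- item 3+item 6: weight 4+3=7, value 19+28=47
- item 2+item 6: weight 3+3=6, value 16+28=44
- item 5+item 6: weight 3+3=6, value 14+28=42
Best: $47.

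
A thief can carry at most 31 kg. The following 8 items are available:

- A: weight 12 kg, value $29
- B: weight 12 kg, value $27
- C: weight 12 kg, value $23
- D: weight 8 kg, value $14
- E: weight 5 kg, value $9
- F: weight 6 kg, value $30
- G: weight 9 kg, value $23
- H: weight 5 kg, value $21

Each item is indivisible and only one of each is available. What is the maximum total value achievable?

$94

Check high-value combinations within 31 kg:
- A+D+F+H: weight 12+8+6+5=31, value 29+14+30+21=94
- B+D+F+H: weight 12+8+6+5=31, value 27+14+30+21=92
- A+E+F+H: weight 12+5+6+5=28, value 29+9+30+21=89
Best: $94.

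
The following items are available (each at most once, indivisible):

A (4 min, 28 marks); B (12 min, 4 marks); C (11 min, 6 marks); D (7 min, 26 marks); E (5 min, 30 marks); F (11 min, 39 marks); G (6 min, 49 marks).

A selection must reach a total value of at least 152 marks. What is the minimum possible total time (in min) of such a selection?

33

Subsets with value ≥ 152, sorted by total time:
- A+D+E+F+G: time 33, value 172
- A+C+E+F+G: time 37, value 152
- A+C+D+E+F+G: time 44, value 178
Minimum time: 33 min.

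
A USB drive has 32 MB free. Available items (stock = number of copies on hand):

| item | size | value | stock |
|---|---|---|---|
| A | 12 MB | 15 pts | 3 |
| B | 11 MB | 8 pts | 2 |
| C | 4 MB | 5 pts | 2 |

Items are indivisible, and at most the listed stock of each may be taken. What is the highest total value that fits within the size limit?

40 pts

Top feasible selections:
- 2×A + 2×C: size 32, value 40
- 2×A + 1×C: size 28, value 35
Best: 40 pts.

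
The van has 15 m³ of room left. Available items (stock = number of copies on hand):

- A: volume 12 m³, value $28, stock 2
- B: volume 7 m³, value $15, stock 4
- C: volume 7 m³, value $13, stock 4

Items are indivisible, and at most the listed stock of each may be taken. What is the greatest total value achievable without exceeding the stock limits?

Top feasible selections:
- 2×B: volume 14, value 30
- 1×A: volume 12, value 28
- 1×B + 1×C: volume 14, value 28
Best: $30.

$30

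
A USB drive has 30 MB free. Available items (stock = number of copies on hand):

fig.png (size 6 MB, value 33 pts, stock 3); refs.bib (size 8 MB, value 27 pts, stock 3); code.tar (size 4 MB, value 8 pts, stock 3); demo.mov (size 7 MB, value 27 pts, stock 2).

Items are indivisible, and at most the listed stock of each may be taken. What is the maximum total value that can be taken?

Top feasible selections:
- 3×fig.png + 1×code.tar + 1×demo.mov: size 29, value 134
- 3×fig.png + 1×refs.bib + 1×code.tar: size 30, value 134
Best: 134 pts.

134 pts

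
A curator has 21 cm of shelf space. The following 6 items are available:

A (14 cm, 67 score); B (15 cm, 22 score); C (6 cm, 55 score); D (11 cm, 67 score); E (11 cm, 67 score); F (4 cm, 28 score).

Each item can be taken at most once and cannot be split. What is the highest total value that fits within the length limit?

Check high-value combinations within 21 cm:
- C+D+F: length 6+11+4=21, value 55+67+28=150
- C+E+F: length 6+11+4=21, value 55+67+28=150
- C+D: length 6+11=17, value 55+67=122
Best: 150 score.

150 score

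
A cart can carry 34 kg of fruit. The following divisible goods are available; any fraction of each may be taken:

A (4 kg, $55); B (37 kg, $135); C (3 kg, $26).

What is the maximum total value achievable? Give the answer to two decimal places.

Take in order of value per unit:
- A (55/4 per unit): all 4 → value 55, running total 55.00
- C (26/3 per unit): all 3 → value 26, running total 81.00
- B (135/37 per unit): 27 of 37 → value 27×135/37 = 98.5135, running total 179.51
Total 179.51.

179.51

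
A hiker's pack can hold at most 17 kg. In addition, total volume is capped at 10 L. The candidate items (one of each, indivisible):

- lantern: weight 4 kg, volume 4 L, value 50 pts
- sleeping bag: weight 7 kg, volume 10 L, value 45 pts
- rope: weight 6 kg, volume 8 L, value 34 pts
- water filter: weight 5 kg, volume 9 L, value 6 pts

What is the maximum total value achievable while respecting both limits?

50 pts

Feasible sets respecting both limits:
- lantern: weight 4, volume 4, value 50
- sleeping bag: weight 7, volume 10, value 45
- rope: weight 6, volume 8, value 34
- water filter: weight 5, volume 9, value 6
Best: 50 pts.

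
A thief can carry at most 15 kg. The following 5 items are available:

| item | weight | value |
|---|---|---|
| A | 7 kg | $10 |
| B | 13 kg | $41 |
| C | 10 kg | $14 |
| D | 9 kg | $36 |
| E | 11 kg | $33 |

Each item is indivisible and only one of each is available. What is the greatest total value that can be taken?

$41

This is a 0/1 knapsack; check combinations near the capacity.
- B: weight 13, value 41
- D: weight 9, value 36
- E: weight 11, value 33
Best: $41.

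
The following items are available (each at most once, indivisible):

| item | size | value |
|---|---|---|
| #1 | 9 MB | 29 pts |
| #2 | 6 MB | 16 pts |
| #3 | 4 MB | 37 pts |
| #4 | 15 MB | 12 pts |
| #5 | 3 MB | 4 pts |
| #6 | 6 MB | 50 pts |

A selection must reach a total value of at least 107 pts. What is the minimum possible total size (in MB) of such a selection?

Subsets with value ≥ 107, sorted by total size:
- #1+#3+#6: size 19, value 116
- #2+#3+#5+#6: size 19, value 107
- #1+#3+#5+#6: size 22, value 120
Minimum size: 19 MB.

19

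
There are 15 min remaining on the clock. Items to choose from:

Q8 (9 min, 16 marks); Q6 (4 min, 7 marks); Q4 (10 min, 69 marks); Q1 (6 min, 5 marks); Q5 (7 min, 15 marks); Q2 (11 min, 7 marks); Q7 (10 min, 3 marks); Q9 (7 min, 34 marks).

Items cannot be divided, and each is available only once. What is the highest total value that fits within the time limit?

76 marks

This is a 0/1 knapsack; check combinations near the capacity.
- Q6+Q4: time 4+10=14, value 7+69=76
- Q4: time 10, value 69
- Q5+Q9: time 7+7=14, value 15+34=49
- Q6+Q9: time 4+7=11, value 7+34=41
- Q1+Q9: time 6+7=13, value 5+34=39
Best: 76 marks.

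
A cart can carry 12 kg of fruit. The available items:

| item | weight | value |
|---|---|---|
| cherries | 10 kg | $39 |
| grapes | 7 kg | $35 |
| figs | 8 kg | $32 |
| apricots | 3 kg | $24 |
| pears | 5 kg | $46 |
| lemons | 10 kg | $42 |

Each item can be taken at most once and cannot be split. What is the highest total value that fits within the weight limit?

Check high-value combinations within 12 kg:
- grapes+pears: weight 7+5=12, value 35+46=81
- apricots+pears: weight 3+5=8, value 24+46=70
- grapes+apricots: weight 7+3=10, value 35+24=59
- figs+apricots: weight 8+3=11, value 32+24=56
- pears: weight 5, value 46
Best: $81.

$81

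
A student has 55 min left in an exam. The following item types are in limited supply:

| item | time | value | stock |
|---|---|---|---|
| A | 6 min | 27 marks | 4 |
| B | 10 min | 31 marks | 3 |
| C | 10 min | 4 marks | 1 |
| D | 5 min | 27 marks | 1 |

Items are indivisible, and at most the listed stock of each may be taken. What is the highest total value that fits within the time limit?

Best selections within time 55 and stock limits:
- 3×A + 3×B + 1×D: time 53, value 201
- 4×A + 3×B: time 54, value 201
- 4×A + 2×B + 1×D: time 49, value 197
- 2×A + 3×B + 1×D: time 47, value 174
Best: 201 marks.

201 marks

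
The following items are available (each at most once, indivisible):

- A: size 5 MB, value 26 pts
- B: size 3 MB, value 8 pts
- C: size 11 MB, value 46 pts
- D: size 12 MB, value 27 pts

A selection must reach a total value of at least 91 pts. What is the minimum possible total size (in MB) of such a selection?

28

Subsets with value ≥ 91, sorted by total size:
- A+C+D: size 28, value 99
- A+B+C+D: size 31, value 107
Minimum size: 28 MB.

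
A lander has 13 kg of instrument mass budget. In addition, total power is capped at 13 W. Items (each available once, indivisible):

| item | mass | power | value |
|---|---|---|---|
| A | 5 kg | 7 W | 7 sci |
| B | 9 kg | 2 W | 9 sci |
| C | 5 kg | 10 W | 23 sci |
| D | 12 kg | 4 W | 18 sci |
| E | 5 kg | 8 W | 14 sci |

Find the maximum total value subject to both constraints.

Feasible sets respecting both limits:
- C: mass 5, power 10, value 23
- D: mass 12, power 4, value 18
- E: mass 5, power 8, value 14
Best: 23 sci.

23 sci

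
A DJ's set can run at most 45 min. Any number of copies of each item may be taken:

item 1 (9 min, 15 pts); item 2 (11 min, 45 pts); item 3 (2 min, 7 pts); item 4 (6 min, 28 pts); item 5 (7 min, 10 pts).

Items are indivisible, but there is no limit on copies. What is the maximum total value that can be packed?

203 pts

Best value-per-unit is item 4 at 28/6; filling with it alone gives 7×28 = 196.
Optimal mix: 1×item 3 + 7×item 4 → duration 44, value 203.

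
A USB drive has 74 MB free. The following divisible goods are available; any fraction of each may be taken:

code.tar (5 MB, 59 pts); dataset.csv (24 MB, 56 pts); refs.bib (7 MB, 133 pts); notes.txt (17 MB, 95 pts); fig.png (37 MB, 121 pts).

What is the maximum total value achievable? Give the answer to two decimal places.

Take in order of value per unit:
- refs.bib (133/7 per unit): all 7 → value 133, running total 133.00
- code.tar (59/5 per unit): all 5 → value 59, running total 192.00
- notes.txt (95/17 per unit): all 17 → value 95, running total 287.00
- fig.png (121/37 per unit): all 37 → value 121, running total 408.00
- dataset.csv (56/24 per unit): 8 of 24 → value 8×56/24 = 18.6667, running total 426.67
Total 426.67.

426.67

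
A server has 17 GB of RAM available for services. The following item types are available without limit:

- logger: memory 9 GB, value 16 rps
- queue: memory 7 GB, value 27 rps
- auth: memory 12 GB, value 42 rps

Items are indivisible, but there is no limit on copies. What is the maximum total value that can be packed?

Best value-per-unit is queue at 27/7, and filling with it alone uses memory 2×7=14. No mix of the others beats 2×27 = 54.

54 rps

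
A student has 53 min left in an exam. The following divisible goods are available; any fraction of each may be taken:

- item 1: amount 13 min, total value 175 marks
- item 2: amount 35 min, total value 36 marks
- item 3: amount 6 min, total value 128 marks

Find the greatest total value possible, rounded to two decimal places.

Take in order of value per unit:
- item 3 (128/6 per unit): all 6 → value 128, running total 128.00
- item 1 (175/13 per unit): all 13 → value 175, running total 303.00
- item 2 (36/35 per unit): 34 of 35 → value 34×36/35 = 34.9714, running total 337.97
Total 337.97.

337.97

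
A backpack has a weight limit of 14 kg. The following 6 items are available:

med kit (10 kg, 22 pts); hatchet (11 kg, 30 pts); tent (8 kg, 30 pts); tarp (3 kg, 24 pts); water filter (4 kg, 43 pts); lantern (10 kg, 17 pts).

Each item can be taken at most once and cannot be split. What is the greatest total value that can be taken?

Check high-value combinations within 14 kg:
- tent+water filter: weight 8+4=12, value 30+43=73
- tarp+water filter: weight 3+4=7, value 24+43=67
- med kit+water filter: weight 10+4=14, value 22+43=65
- water filter+lantern: weight 4+10=14, value 43+17=60
Best: 73 pts.

73 pts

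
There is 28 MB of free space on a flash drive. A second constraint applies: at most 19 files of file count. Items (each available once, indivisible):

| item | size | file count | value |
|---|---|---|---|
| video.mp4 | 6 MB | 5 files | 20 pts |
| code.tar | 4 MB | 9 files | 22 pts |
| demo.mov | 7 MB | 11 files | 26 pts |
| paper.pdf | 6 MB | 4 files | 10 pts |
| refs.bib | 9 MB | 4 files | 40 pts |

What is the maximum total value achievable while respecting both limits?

82 pts

Feasible sets respecting both limits:
- video.mp4+code.tar+refs.bib: size 19, file count 18, value 82
- demo.mov+paper.pdf+refs.bib: size 22, file count 19, value 76
- code.tar+paper.pdf+refs.bib: size 19, file count 17, value 72
- video.mp4+paper.pdf+refs.bib: size 21, file count 13, value 70
Best: 82 pts.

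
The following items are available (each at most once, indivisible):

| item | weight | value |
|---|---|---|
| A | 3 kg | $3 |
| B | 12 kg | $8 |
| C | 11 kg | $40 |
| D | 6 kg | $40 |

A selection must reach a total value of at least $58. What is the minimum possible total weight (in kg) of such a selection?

17

Subsets with value ≥ 58, sorted by total weight:
- C+D: weight 17, value 80
- A+C+D: weight 20, value 83
- B+C+D: weight 29, value 88
Minimum weight: 17 kg.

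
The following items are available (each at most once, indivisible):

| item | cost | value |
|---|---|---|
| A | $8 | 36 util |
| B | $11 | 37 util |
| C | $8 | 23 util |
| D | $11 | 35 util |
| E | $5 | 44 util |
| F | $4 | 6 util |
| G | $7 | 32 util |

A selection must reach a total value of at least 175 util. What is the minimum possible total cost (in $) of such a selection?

Subsets with value ≥ 175, sorted by total cost:
- A+B+D+E+G: cost 42, value 184
- A+B+C+E+F+G: cost 43, value 178
- A+C+D+E+F+G: cost 43, value 176
Minimum cost: 42 $.

42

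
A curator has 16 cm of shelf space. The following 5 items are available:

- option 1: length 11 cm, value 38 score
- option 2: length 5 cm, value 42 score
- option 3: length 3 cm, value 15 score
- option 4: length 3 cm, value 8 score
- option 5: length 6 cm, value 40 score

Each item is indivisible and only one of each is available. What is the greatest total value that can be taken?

97 score

Check high-value combinations within 16 cm:
- option 2+option 3+option 5: length 5+3+6=14, value 42+15+40=97
- option 2+option 4+option 5: length 5+3+6=14, value 42+8+40=90
- option 2+option 5: length 5+6=11, value 42+40=82
- option 1+option 2: length 11+5=16, value 38+42=80
Best: 97 score.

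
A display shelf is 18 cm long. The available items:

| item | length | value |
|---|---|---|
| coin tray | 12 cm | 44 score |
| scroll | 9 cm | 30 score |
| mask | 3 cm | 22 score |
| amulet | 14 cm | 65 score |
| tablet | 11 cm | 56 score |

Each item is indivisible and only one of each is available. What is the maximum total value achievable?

87 score

Check high-value combinations within 18 cm:
- mask+amulet: length 3+14=17, value 22+65=87
- mask+tablet: length 3+11=14, value 22+56=78
- coin tray+mask: length 12+3=15, value 44+22=66
- amulet: length 14, value 65
Best: 87 score.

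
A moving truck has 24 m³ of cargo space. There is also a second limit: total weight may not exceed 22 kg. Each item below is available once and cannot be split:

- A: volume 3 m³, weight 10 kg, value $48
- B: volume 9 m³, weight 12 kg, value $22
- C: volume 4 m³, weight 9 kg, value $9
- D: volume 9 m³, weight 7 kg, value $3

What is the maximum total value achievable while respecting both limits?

Feasible sets respecting both limits:
- A+B: volume 12, weight 22, value 70
- A+C: volume 7, weight 19, value 57
- A+D: volume 12, weight 17, value 51
Best: $70.

$70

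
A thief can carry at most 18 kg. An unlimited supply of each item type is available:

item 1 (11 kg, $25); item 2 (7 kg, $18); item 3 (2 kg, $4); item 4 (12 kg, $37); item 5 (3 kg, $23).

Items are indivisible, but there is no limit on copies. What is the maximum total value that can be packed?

$138

Best value-per-unit is item 5 at 23/3, and filling with it alone uses weight 6×3=18. No mix of the others beats 6×23 = 138.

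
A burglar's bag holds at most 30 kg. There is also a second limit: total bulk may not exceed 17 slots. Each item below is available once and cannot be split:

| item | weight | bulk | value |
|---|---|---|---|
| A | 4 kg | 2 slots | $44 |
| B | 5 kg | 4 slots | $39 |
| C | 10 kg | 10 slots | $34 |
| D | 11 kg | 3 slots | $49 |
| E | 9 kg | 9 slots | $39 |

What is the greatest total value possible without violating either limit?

$132

Feasible sets respecting both limits:
- A+B+D: weight 20, bulk 9, value 132
- A+D+E: weight 24, bulk 14, value 132
- A+C+D: weight 25, bulk 15, value 127
- B+D+E: weight 25, bulk 16, value 127
Best: $132.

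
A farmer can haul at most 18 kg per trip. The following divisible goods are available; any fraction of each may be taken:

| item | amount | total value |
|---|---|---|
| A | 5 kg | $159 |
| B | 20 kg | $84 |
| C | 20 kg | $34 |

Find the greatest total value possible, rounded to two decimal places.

213.60

Take in order of value per unit:
- A (159/5 per unit): all 5 → value 159, running total 159.00
- B (84/20 per unit): 13 of 20 → value 13×84/20 = 54.6000, running total 213.60
Total 213.60.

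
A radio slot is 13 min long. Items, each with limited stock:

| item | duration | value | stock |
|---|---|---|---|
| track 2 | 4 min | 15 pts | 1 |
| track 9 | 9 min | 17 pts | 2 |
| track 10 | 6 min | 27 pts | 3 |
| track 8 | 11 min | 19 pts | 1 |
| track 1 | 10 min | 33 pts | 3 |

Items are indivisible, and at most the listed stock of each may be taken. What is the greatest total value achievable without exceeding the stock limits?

54 pts

Best selections within duration 13 and stock limits:
- 2×track 10: duration 12, value 54
- 1×track 2 + 1×track 10: duration 10, value 42
- 1×track 1: duration 10, value 33
- 1×track 2 + 1×track 9: duration 13, value 32
Best: 54 pts.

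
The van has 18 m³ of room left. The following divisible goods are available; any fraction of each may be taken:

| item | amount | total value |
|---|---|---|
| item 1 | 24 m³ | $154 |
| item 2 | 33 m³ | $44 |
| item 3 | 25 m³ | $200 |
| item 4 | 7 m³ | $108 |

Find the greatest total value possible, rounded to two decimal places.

Take in order of value per unit:
- item 4 (108/7 per unit): all 7 → value 108, running total 108.00
- item 3 (200/25 per unit): 11 of 25 → value 11×200/25 = 88.0000, running total 196.00
Total 196.00.

196.00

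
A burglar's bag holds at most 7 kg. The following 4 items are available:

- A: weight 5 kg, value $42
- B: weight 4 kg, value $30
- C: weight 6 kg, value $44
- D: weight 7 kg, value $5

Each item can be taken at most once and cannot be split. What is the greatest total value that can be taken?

This is a 0/1 knapsack; check combinations near the capacity.
- C: weight 6, value 44
- A: weight 5, value 42
- B: weight 4, value 30
Best: $44.

$44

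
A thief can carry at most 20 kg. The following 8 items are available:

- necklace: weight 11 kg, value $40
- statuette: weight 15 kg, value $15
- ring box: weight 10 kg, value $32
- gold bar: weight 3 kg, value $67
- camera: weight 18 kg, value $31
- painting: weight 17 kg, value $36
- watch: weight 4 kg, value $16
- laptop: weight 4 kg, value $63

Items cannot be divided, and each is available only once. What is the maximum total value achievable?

This is a 0/1 knapsack; check combinations near the capacity.
- necklace+gold bar+laptop: weight 11+3+4=18, value 40+67+63=170
- ring box+gold bar+laptop: weight 10+3+4=17, value 32+67+63=162
- gold bar+watch+laptop: weight 3+4+4=11, value 67+16+63=146
Best: $170.

$170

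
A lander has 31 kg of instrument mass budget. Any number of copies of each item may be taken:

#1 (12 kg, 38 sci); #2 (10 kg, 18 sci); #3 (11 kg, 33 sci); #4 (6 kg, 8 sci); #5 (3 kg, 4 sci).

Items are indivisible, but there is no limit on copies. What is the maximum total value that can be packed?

84 sci

Best value-per-unit is #1 at 38/12; filling with it alone gives 2×38 = 76.
Optimal mix: 2×#1 + 1×#4 → mass 30, value 84.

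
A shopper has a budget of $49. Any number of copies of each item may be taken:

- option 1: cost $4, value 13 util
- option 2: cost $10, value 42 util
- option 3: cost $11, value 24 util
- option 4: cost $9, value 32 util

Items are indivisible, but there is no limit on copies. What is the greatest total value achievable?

Best value-per-unit is option 2 at 42/10; filling with it alone gives 4×42 = 168.
Optimal mix: 4×option 2 + 1×option 4 → cost 49, value 200.

200 util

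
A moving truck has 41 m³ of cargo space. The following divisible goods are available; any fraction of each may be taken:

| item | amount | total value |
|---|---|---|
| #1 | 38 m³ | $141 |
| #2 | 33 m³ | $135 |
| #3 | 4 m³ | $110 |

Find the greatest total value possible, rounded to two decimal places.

Take in order of value per unit:
- #3 (110/4 per unit): all 4 → value 110, running total 110.00
- #2 (135/33 per unit): all 33 → value 135, running total 245.00
- #1 (141/38 per unit): 4 of 38 → value 4×141/38 = 14.8421, running total 259.84
Total 259.84.

259.84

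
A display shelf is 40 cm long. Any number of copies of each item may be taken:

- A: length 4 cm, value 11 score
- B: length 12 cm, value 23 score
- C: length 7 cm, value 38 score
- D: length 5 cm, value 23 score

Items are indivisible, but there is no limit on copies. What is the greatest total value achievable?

Best value-per-unit is C at 38/7; filling with it alone gives 5×38 = 190.
Optimal mix: 5×C + 1×D → length 40, value 213.

213 score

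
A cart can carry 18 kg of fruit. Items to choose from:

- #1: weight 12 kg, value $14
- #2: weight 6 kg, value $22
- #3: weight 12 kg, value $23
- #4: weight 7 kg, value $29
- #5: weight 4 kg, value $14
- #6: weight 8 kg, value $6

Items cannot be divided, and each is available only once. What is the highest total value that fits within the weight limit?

This is a 0/1 knapsack; check combinations near the capacity.
- #2+#4+#5: weight 6+7+4=17, value 22+29+14=65
- #2+#4: weight 6+7=13, value 22+29=51
- #2+#3: weight 6+12=18, value 22+23=45
- #4+#5: weight 7+4=11, value 29+14=43
- #2+#5+#6: weight 6+4+8=18, value 22+14+6=42
Best: $65.

$65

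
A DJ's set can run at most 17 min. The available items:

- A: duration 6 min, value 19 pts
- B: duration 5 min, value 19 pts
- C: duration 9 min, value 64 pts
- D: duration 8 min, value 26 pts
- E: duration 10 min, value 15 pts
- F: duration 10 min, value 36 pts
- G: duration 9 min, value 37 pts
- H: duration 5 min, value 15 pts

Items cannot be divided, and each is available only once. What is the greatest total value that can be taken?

This is a 0/1 knapsack; check combinations near the capacity.
- C+D: duration 9+8=17, value 64+26=90
- B+C: duration 5+9=14, value 19+64=83
- A+C: duration 6+9=15, value 19+64=83
Best: 90 pts.

90 pts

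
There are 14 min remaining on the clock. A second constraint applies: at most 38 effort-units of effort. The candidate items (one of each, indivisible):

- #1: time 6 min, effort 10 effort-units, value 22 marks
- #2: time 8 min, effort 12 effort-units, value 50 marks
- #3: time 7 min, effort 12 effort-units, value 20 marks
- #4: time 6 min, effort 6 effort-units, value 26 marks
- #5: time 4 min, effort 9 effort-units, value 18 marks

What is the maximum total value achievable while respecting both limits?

Feasible sets respecting both limits:
- #2+#4: time 14, effort 18, value 76
- #1+#2: time 14, effort 22, value 72
- #2+#5: time 12, effort 21, value 68
- #2: time 8, effort 12, value 50
Best: 76 marks.

76 marks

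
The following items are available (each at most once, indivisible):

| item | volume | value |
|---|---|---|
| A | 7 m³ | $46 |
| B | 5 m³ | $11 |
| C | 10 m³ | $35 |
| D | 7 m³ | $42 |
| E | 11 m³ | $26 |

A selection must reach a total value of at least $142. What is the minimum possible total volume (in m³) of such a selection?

Subsets with value ≥ 142, sorted by total volume:
- A+C+D+E: volume 35, value 149
- A+B+C+D+E: volume 40, value 160
Minimum volume: 35 m³.

35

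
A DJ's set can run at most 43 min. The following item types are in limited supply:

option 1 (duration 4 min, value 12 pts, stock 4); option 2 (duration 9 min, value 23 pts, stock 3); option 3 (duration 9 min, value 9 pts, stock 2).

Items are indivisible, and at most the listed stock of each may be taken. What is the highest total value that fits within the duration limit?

117 pts

Top feasible selections:
- 4×option 1 + 3×option 2: duration 43, value 117
- 3×option 1 + 3×option 2: duration 39, value 105
Best: 117 pts.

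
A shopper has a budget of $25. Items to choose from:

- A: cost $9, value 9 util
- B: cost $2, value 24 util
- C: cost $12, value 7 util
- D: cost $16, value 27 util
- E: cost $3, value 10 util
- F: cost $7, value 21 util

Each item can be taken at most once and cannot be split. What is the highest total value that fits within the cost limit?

72 util

Check high-value combinations within $25:
- B+D+F: cost 2+16+7=25, value 24+27+21=72
- A+B+E+F: cost 9+2+3+7=21, value 9+24+10+21=64
- B+C+E+F: cost 2+12+3+7=24, value 24+7+10+21=62
Best: 72 util.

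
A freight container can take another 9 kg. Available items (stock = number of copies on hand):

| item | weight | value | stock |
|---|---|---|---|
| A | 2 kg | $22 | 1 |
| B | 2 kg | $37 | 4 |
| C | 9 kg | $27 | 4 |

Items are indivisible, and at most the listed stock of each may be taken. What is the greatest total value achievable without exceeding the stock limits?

Best selections within weight 9 and stock limits:
- 4×B: weight 8, value 148
- 1×A + 3×B: weight 8, value 133
- 3×B: weight 6, value 111
- 1×A + 2×B: weight 6, value 96
Best: $148.

$148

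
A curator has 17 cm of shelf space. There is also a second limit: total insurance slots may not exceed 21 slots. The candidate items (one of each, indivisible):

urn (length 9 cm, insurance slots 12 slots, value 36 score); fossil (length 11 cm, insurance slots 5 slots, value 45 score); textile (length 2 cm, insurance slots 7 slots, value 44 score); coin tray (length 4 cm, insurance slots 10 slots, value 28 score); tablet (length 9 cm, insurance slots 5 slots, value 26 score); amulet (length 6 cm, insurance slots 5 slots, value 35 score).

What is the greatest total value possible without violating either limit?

Feasible sets respecting both limits:
- textile+tablet+amulet: length 17, insurance slots 17, value 105
- fossil+textile: length 13, insurance slots 12, value 89
- urn+textile: length 11, insurance slots 19, value 80
- fossil+amulet: length 17, insurance slots 10, value 80
Best: 105 score.

105 score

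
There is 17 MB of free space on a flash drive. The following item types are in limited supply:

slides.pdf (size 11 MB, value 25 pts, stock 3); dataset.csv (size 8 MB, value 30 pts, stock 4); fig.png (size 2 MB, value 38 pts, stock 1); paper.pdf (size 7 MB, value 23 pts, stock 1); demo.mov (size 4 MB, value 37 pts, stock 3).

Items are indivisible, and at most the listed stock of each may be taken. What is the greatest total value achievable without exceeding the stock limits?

149 pts

Top feasible selections:
- 1×fig.png + 3×demo.mov: size 14, value 149
- 1×fig.png + 1×paper.pdf + 2×demo.mov: size 17, value 135
- 1×fig.png + 2×demo.mov: size 10, value 112
- 3×demo.mov: size 12, value 111
Best: 149 pts.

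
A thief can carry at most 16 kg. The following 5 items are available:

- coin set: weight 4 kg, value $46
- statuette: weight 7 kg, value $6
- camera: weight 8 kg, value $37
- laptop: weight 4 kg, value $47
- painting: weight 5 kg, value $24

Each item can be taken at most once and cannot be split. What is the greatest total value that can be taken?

$130

Check high-value combinations within 16 kg:
- coin set+camera+laptop: weight 4+8+4=16, value 46+37+47=130
- coin set+laptop+painting: weight 4+4+5=13, value 46+47+24=117
- coin set+statuette+laptop: weight 4+7+4=15, value 46+6+47=99
- coin set+laptop: weight 4+4=8, value 46+47=93
- camera+laptop: weight 8+4=12, value 37+47=84
Best: $130.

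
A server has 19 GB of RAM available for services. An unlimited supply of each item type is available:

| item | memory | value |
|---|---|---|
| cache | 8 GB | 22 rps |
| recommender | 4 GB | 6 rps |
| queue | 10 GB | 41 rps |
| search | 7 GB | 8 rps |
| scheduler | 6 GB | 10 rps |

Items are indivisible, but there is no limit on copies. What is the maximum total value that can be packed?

63 rps

Best value-per-unit is queue at 41/10; filling with it alone gives 1×41 = 41.
Optimal mix: 1×cache + 1×queue → memory 18, value 63.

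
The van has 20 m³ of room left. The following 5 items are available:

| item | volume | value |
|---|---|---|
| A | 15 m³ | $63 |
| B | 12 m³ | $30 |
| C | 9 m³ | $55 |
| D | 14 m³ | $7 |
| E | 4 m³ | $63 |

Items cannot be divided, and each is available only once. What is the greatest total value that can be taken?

$126

Check high-value combinations within 20 m³:
- A+E: volume 15+4=19, value 63+63=126
- C+E: volume 9+4=13, value 55+63=118
- B+E: volume 12+4=16, value 30+63=93
Best: $126.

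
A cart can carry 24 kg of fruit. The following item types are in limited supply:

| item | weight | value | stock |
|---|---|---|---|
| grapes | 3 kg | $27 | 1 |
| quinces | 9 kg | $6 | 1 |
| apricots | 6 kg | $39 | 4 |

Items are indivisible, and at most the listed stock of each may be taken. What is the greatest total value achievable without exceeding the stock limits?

Best selections within weight 24 and stock limits:
- 4×apricots: weight 24, value 156
- 1×grapes + 3×apricots: weight 21, value 144
- 3×apricots: weight 18, value 117
- 1×grapes + 1×quinces + 2×apricots: weight 24, value 111
Best: $156.

$156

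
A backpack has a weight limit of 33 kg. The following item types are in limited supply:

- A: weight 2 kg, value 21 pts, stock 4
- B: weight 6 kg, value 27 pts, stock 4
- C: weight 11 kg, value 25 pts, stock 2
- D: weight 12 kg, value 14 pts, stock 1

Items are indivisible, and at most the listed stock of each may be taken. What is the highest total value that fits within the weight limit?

Top feasible selections:
- 4×A + 4×B: weight 32, value 192
- 3×A + 4×B: weight 30, value 171
- 4×A + 3×B: weight 26, value 165
- 4×A + 2×B + 1×C: weight 31, value 163
Best: 192 pts.

192 pts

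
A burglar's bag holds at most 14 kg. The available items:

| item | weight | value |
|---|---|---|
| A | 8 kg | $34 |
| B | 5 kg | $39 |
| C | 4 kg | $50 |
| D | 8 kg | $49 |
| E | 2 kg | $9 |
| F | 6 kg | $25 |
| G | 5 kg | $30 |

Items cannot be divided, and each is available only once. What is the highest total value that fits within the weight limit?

$119

Check high-value combinations within 14 kg:
- B+C+G: weight 5+4+5=14, value 39+50+30=119
- C+D+E: weight 4+8+2=14, value 50+49+9=108
- C+D: weight 4+8=12, value 50+49=99
Best: $119.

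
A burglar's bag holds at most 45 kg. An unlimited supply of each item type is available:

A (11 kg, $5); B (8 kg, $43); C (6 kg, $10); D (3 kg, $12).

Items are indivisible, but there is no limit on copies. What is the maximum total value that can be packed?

$227

Best value-per-unit is B at 43/8; filling with it alone gives 5×43 = 215.
Optimal mix: 5×B + 1×D → weight 43, value 227.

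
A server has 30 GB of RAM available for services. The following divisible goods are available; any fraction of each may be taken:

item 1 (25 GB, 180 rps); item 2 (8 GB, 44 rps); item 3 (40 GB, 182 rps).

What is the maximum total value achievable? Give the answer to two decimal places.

207.50

Take in order of value per unit:
- item 1 (180/25 per unit): all 25 → value 180, running total 180.00
- item 2 (44/8 per unit): 5 of 8 → value 5×44/8 = 27.5000, running total 207.50
Total 207.50.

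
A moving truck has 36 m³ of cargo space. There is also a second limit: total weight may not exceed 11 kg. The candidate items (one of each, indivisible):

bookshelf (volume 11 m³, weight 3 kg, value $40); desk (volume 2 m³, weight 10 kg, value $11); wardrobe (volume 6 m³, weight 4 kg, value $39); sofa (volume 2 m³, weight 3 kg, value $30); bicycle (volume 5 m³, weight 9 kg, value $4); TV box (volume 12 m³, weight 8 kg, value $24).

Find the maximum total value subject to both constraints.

$109

Feasible sets respecting both limits:
- bookshelf+wardrobe+sofa: volume 19, weight 10, value 109
- bookshelf+wardrobe: volume 17, weight 7, value 79
- bookshelf+sofa: volume 13, weight 6, value 70
Best: $109.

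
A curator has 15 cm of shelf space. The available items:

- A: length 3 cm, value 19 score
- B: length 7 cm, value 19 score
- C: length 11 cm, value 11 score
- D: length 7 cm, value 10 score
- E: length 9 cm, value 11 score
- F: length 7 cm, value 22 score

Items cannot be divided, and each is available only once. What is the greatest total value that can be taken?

This is a 0/1 knapsack; check combinations near the capacity.
- A+F: length 3+7=10, value 19+22=41
- B+F: length 7+7=14, value 19+22=41
- A+B: length 3+7=10, value 19+19=38
- D+F: length 7+7=14, value 10+22=32
Best: 41 score.

41 score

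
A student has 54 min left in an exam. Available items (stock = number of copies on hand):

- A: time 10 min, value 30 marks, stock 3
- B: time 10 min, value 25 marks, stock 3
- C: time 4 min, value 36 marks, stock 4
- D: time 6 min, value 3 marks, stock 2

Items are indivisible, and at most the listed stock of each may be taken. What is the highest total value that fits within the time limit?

237 marks

Top feasible selections:
- 3×A + 4×C + 1×D: time 52, value 237
- 3×A + 4×C: time 46, value 234
- 2×A + 1×B + 4×C + 1×D: time 52, value 232
- 2×A + 1×B + 4×C: time 46, value 229
Best: 237 marks.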